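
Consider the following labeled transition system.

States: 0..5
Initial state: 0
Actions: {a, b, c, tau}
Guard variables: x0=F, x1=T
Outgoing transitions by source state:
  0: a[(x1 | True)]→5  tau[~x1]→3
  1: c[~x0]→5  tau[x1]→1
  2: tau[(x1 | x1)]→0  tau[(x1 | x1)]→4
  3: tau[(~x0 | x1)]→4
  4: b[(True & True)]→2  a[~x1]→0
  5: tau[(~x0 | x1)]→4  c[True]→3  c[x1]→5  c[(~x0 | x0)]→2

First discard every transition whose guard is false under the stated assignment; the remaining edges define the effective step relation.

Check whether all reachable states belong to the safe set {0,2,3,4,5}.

Answer: INVARIANT HOLDS

Analysis:
Safe = {0,2,3,4,5}
Reach set: {0,2,3,4,5}
  0: safe
  2: safe
  3: safe
  4: safe
  5: safe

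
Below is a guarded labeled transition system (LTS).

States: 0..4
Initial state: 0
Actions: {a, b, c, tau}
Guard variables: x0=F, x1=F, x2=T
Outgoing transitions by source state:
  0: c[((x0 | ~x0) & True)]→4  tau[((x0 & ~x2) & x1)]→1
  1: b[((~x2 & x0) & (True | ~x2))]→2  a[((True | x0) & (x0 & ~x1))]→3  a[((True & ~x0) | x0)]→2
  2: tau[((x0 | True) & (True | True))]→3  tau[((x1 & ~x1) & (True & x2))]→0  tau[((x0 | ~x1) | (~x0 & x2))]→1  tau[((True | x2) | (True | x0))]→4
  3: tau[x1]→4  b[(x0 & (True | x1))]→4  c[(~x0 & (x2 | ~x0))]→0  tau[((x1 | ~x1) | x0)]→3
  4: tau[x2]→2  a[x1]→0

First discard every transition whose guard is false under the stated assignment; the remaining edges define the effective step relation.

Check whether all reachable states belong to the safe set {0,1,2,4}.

Answer: INVARIANT VIOLATED at state 3

Analysis:
Inv-set: {0,1,2,4}
R = {0,1,2,3,4}
  0: ok
  1: ok
  2: ok
  3: ✗ unsafe
  4: ok
reach 3 via c·tau·tau — violates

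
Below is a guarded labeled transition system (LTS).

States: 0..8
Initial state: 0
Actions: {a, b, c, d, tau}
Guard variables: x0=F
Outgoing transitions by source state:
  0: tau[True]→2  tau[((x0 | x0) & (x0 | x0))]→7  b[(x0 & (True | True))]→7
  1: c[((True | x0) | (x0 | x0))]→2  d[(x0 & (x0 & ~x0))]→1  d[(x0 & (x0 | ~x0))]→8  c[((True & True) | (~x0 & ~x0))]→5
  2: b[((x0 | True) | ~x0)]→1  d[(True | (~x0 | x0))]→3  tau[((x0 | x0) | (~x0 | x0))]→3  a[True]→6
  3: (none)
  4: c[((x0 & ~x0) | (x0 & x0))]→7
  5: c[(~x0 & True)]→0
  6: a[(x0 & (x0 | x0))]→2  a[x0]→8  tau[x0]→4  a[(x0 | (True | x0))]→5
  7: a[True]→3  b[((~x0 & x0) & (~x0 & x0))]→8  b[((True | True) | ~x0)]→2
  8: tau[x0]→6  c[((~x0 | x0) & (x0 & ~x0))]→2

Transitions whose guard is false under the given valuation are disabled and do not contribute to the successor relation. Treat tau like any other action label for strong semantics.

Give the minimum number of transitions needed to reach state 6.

Answer: 2

Working:
Layered search for 6:
  Layer 0: {0}
  Layer 1: {2}
  Layer 2: {1,3,6}
6 enters at depth 2; path tau·a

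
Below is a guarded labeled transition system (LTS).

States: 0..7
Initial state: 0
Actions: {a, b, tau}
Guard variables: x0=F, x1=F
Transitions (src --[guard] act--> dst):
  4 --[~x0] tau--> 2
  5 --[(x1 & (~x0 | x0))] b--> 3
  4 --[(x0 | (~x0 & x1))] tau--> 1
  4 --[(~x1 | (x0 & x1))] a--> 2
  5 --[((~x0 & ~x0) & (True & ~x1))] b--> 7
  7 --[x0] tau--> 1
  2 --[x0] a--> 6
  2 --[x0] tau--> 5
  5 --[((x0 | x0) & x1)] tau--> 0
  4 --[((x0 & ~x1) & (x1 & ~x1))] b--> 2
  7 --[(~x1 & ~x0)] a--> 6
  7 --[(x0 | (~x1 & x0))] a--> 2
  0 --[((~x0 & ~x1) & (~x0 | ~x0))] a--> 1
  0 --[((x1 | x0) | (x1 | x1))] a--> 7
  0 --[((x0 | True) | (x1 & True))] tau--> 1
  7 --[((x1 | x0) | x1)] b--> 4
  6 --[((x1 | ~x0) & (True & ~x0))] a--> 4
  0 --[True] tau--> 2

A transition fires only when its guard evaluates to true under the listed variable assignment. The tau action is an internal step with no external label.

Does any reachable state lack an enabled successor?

Answer: DEADLOCK at state 1

Trace:
Reachable = {0,1,2}
  0: a→1  tau→1  tau→2  [3 out]
  1: ∅  [deadlock]
  2: ∅  [deadlock]
Path to 1: a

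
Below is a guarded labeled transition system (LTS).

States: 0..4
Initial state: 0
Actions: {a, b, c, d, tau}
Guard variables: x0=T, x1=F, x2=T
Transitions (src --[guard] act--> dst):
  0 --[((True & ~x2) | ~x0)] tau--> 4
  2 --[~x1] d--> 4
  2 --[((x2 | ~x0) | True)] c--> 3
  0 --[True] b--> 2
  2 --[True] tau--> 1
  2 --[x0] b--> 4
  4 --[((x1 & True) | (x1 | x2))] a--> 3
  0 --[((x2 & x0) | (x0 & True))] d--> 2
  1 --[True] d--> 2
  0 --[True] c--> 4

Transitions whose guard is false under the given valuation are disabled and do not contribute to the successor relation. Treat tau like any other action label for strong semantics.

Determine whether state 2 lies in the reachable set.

Answer: REACHABLE

Analysis:
Guard filter leaves 9 enabled edge(s).
L0 = {0}
L1 = {2,4}  now seen {0,2,4}
L2 = {1,3}  now seen {0,1,2,3,4}
Reachable = {0,1,2,3,4}
trace reaching 2: b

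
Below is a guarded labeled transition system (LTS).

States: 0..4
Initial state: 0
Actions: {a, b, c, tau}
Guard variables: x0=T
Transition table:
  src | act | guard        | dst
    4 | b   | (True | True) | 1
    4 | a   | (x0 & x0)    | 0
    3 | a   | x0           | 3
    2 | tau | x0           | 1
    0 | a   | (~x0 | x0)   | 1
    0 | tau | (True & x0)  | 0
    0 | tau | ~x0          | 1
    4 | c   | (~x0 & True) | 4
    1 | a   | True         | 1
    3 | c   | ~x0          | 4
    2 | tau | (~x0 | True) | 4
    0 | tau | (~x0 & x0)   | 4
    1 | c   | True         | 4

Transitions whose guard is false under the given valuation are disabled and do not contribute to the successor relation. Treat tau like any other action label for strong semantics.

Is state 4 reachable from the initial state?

Guard filter leaves 9 enabled edge(s).
L0 = {0}
L1 = {1}  cumulative {0,1}
L2 = {4}  cumulative {0,1,4}
R = {0,1,4}
witness 4: a·c

Answer: REACHABLE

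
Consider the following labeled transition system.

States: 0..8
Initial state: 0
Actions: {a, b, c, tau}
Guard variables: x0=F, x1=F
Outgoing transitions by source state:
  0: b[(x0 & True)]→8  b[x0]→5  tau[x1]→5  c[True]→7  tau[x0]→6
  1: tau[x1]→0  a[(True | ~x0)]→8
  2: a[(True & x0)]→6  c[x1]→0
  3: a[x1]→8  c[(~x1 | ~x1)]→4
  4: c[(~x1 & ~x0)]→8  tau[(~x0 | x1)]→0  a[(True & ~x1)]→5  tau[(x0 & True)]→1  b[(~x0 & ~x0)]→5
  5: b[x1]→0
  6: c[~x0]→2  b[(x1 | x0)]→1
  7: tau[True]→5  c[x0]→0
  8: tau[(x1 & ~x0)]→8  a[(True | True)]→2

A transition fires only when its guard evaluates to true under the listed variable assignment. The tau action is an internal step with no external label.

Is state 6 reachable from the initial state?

10 transition(s) survive guard evaluation.
L0 = {0}
L1 = {7}  cumulative {0,7}
L2 = {5}  cumulative {0,5,7}
Reachable = {0,5,7}

Answer: UNREACHABLE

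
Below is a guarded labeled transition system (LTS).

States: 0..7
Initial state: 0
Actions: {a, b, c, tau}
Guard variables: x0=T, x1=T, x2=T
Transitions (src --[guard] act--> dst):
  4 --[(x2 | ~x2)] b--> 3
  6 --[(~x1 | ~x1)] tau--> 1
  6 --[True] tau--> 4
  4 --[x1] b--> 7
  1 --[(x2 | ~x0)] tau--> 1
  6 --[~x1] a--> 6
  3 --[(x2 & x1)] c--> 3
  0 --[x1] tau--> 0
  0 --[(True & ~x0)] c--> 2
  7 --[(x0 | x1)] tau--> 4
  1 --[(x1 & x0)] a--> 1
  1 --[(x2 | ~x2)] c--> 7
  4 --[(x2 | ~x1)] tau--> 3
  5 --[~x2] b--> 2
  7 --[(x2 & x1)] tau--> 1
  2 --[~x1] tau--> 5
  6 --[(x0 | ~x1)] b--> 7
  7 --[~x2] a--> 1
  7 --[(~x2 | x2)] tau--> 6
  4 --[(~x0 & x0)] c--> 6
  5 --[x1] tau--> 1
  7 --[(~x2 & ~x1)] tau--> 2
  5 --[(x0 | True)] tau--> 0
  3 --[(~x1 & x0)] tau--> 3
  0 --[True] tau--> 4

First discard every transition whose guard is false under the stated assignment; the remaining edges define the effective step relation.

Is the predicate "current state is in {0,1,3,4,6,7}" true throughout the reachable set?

Answer: INVARIANT HOLDS

Working:
Safe = {0,1,3,4,6,7}
R = {0,1,3,4,6,7}
  0: ✓
  1: ✓
  3: ✓
  4: ✓
  6: ✓
  7: ✓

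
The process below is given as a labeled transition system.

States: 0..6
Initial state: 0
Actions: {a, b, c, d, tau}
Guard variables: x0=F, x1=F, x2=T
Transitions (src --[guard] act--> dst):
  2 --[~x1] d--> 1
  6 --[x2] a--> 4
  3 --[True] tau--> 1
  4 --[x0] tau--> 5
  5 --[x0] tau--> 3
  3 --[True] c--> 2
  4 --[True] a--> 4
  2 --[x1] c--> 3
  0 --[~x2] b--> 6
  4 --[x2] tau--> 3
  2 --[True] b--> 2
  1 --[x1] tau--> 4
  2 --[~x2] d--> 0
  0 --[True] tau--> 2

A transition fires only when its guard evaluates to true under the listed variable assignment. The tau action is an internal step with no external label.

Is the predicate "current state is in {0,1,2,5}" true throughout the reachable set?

Answer: INVARIANT HOLDS

Working:
Allowed set {0,1,2,5}
Reachable = {0,1,2}
  0: safe
  1: safe
  2: safe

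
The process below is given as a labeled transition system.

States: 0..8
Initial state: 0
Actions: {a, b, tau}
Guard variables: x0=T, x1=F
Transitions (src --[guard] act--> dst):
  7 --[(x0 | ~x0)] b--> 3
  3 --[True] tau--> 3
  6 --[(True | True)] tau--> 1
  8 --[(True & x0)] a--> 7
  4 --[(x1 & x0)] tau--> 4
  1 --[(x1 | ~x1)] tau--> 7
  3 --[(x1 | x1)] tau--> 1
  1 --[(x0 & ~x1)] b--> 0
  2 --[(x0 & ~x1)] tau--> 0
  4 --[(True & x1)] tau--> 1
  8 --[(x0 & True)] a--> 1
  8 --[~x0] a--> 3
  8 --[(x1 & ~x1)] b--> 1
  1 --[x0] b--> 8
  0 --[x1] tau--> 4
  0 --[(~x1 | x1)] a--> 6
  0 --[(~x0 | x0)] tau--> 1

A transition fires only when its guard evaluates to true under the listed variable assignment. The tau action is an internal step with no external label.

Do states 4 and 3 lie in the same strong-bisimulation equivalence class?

Bisimulation quotient by refinement:
  P[0] = {{0,1,2,3,4,5,6,7,8}}
  P[1] = {{0},{1},{2,3,6},{4,5},{7},{8}}
  P[2] = {{0},{1},{2},{3},{4,5},{6},{7},{8}}
8 equivalence class(es) (converged in 3)
class of 4: {4,5}; class of 3: {3}

Answer: NOT BISIMILAR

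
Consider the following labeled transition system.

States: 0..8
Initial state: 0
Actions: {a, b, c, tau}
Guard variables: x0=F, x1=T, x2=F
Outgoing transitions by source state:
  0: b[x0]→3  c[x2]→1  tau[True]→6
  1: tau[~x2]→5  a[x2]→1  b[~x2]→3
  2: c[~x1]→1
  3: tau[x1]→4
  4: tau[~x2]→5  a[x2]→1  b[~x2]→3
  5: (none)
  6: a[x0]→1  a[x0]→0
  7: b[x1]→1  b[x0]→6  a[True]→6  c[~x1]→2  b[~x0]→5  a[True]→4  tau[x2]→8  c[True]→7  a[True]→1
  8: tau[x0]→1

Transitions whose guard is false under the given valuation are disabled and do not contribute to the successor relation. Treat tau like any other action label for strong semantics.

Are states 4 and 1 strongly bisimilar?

Bisimulation quotient by refinement:
  π0 = {{0,1,2,3,4,5,6,7,8}}
  π1 = {{0,3},{1,4},{2,5,6,8},{7}}
  π2 = {{0},{1,4},{2,5,6,8},{3},{7}}
Fixed point at round 3; 5 class(es).
class of 4: {1,4}; class of 1: {1,4}

Answer: BISIMILAR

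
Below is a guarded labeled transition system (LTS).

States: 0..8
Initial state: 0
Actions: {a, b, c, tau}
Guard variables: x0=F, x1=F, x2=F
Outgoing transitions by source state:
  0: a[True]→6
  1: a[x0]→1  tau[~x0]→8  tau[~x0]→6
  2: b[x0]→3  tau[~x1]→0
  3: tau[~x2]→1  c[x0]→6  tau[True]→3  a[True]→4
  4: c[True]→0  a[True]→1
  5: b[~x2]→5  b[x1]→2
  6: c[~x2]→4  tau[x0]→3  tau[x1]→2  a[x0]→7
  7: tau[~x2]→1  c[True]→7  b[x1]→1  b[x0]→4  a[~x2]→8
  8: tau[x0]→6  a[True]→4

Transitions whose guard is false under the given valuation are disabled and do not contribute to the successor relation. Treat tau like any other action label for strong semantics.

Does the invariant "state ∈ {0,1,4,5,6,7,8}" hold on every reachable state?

Allowed set {0,1,4,5,6,7,8}
Reach set: {0,1,4,6,8}
  0: ✓
  1: ✓
  4: ✓
  6: ✓
  8: ✓

Answer: INVARIANT HOLDS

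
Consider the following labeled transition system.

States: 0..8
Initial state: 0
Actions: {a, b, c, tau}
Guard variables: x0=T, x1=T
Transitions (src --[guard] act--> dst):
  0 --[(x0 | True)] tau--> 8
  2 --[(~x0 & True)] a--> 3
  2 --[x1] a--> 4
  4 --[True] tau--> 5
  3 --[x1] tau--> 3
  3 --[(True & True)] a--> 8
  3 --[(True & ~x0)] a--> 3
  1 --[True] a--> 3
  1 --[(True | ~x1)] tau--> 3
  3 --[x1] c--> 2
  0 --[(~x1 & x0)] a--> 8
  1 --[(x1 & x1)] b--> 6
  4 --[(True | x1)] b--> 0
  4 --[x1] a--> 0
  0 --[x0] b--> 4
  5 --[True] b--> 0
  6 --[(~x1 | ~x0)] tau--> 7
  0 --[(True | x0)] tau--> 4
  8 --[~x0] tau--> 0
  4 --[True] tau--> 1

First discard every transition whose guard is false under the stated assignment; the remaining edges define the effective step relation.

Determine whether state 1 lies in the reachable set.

15 transition(s) survive guard evaluation.
Layer 0: {0}
Layer 1: {4,8}  total {0,4,8}
Layer 2: {1,5}  total {0,1,4,5,8}
Layer 3: {3,6}  total {0,1,3,4,5,6,8}
Layer 4: {2}  total {0,1,2,3,4,5,6,8}
Reachable = {0,1,2,3,4,5,6,8}
trace reaching 1: tau·tau

Answer: REACHABLE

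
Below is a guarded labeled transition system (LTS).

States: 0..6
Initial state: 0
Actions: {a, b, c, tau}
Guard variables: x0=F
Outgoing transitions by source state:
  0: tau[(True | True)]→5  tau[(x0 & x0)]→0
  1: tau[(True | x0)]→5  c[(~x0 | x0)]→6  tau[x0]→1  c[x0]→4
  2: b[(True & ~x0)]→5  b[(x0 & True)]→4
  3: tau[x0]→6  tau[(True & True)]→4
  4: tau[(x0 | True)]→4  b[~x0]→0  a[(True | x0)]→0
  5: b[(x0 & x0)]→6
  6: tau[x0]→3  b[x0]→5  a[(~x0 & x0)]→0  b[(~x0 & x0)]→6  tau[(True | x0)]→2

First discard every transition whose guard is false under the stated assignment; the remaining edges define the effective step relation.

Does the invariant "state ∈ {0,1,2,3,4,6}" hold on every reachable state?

Answer: INVARIANT VIOLATED at state 5

Analysis:
Allowed set {0,1,2,3,4,6}
Reachable = {0,5}
  0: ok
  5: ✗ unsafe
counterexample path to 5: tau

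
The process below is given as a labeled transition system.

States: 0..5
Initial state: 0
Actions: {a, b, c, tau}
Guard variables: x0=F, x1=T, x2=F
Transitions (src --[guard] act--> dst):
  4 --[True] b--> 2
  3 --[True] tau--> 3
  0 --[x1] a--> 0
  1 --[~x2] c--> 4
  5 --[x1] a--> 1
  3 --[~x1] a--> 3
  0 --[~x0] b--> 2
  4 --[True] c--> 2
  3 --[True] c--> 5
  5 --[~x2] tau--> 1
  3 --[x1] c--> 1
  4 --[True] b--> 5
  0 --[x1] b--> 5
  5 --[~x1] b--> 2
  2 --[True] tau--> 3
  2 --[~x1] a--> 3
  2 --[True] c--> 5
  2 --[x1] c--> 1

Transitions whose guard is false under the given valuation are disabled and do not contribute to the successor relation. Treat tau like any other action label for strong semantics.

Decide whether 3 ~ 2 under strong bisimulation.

Answer: BISIMILAR

Analysis:
Bisimulation quotient by refinement:
  P[0] = {{0,1,2,3,4,5}}
  P[1] = {{0},{1},{2,3},{4},{5}}
Fixed point at round 2; 5 class(es).
3∈{2,3}, 2∈{2,3}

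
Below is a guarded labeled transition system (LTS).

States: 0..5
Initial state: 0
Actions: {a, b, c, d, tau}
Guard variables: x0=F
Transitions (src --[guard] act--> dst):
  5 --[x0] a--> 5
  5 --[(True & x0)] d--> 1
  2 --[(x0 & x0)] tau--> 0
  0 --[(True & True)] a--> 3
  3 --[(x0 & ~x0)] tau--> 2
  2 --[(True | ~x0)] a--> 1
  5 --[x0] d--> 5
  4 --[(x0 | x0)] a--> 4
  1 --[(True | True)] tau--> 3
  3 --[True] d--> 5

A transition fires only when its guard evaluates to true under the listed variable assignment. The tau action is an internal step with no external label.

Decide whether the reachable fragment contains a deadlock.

Answer: DEADLOCK at state 5

Trace:
Reach set: {0,3,5}
  0: a→3  [1 exit(s)]
  3: d→5  [1 exit(s)]
  5: ∅  [deadlock]
trace reaching 5: a·d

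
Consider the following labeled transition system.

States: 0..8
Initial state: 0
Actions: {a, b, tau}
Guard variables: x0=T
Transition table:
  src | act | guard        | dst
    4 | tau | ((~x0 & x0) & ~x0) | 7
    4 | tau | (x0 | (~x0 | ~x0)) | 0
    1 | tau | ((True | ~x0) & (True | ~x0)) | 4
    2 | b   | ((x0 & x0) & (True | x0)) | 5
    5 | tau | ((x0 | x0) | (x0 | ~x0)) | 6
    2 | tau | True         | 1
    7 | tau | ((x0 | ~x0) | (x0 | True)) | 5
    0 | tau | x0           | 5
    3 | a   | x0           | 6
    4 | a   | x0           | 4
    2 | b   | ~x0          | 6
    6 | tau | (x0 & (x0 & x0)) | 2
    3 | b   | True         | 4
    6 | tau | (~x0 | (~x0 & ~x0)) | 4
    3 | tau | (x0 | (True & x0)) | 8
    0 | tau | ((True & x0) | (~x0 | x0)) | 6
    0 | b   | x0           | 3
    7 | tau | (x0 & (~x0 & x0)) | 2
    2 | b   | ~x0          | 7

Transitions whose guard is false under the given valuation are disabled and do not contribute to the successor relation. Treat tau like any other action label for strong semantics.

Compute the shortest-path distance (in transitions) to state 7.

BFS to 7:
  depth 0: {0}
  depth 1: {3,5,6}
  depth 2: {2,4,8}
  depth 3: {1}
7 never appears.

Answer: UNREACHABLE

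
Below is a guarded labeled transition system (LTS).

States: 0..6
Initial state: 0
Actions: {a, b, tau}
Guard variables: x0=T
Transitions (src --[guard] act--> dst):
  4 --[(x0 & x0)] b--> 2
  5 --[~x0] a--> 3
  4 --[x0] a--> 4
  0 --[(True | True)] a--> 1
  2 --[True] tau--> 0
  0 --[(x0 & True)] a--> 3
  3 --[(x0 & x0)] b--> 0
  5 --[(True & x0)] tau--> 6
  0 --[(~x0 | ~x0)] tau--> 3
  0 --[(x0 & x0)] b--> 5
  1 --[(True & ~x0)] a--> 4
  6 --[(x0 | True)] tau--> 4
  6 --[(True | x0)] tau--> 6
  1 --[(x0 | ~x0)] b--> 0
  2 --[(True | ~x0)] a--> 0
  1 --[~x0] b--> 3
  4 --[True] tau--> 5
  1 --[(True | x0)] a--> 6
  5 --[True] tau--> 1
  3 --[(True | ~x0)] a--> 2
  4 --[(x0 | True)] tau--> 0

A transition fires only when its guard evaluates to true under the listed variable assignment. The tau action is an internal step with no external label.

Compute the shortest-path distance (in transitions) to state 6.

Breadth-first toward 6:
  Layer 0: {0}
  Layer 1: {1,3,5}
  Layer 2: {2,6}
6 enters at depth 2; path a·a

Answer: 2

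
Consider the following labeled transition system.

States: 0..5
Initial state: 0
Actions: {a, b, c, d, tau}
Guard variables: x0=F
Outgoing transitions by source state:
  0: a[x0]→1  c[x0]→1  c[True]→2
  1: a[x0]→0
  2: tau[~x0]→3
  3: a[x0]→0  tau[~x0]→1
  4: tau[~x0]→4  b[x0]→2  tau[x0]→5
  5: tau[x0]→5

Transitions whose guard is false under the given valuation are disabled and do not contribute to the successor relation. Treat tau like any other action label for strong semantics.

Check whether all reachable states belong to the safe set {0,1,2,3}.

Allowed set {0,1,2,3}
Reach set: {0,1,2,3}
  0: safe
  1: safe
  2: safe
  3: safe

Answer: INVARIANT HOLDS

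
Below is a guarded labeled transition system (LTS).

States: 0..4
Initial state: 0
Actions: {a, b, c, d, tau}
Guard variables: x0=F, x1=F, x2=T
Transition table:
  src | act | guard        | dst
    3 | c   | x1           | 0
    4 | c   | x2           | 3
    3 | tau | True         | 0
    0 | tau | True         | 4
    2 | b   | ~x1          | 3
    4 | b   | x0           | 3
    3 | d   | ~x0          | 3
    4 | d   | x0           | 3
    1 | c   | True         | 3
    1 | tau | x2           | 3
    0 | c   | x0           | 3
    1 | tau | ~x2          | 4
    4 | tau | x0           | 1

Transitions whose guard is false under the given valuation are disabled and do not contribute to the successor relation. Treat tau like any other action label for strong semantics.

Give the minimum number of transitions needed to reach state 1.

Answer: UNREACHABLE

Analysis:
BFS to 1:
  Layer 0: {0}
  Layer 1: {4}
  Layer 2: {3}
1 never appears.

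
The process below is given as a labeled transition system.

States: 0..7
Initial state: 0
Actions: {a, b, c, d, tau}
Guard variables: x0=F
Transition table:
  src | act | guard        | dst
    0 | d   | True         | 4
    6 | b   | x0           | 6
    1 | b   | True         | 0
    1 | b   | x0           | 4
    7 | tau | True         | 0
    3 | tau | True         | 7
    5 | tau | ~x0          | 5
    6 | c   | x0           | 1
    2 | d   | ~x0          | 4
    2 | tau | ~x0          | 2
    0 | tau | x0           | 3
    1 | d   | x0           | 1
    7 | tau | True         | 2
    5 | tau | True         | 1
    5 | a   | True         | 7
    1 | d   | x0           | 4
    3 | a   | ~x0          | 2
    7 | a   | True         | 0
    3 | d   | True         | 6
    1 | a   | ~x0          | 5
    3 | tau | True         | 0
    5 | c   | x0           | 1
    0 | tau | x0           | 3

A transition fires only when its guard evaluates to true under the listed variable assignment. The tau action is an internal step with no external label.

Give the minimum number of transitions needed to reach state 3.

Layered search for 3:
  Layer 0: {0}
  Layer 1: {4}
3 never appears.

Answer: UNREACHABLE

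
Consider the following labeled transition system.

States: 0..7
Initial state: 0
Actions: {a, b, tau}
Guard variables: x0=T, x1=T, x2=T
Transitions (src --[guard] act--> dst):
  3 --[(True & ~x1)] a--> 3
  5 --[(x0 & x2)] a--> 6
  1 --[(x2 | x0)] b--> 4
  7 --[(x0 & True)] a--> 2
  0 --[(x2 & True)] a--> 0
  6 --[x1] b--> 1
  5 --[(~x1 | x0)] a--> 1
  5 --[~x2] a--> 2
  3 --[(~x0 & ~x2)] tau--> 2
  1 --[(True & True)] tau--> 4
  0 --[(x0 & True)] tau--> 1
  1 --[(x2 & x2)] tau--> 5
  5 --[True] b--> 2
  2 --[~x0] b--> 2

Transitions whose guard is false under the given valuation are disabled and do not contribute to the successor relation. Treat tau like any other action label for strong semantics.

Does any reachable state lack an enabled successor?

R = {0,1,2,4,5,6}
  0: a→0  tau→1  [2 exit(s)]
  1: b→4  tau→4  tau→5  [3 exit(s)]
  2: ∅  [deadlock]
  4: ∅  [deadlock]
  5: a→1  a→6  b→2  [3 exit(s)]
  6: b→1  [1 exit(s)]
trace reaching 2: tau·tau·b

Answer: DEADLOCK at state 2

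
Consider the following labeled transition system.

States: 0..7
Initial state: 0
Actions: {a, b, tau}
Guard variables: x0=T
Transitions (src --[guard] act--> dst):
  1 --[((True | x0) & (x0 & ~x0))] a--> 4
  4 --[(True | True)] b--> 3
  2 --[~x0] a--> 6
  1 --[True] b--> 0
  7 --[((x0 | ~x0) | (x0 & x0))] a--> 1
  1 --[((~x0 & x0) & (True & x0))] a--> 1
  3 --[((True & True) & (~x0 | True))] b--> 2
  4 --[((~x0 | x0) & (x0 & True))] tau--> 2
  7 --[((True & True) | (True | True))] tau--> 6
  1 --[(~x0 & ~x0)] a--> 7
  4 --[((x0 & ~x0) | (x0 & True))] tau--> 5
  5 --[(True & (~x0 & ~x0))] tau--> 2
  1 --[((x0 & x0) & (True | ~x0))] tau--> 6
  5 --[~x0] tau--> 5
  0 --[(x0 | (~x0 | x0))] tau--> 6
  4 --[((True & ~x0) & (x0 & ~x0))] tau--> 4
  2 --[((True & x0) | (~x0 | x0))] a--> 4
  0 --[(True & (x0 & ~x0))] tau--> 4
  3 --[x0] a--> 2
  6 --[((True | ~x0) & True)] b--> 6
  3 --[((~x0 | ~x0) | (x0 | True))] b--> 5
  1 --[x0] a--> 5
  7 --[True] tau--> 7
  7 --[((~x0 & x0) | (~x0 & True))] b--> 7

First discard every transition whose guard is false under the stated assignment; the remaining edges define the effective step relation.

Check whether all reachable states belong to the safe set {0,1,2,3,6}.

Inv-set: {0,1,2,3,6}
R = {0,6}
  0: ✓
  6: ✓

Answer: INVARIANT HOLDS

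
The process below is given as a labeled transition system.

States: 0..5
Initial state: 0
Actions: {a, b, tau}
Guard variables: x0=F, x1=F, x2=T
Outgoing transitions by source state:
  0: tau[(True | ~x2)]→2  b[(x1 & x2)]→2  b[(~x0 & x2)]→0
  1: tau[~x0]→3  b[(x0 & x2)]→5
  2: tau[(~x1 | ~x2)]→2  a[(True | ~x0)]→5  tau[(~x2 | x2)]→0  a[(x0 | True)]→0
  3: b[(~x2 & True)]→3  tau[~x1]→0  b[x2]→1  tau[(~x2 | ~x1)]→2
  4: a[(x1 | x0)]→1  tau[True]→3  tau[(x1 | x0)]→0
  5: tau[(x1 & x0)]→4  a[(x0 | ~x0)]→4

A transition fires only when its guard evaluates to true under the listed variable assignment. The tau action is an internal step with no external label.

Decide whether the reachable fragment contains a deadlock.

Answer: DEADLOCK-FREE

Analysis:
Reach set: {0,1,2,3,4,5}
  0: b→0  tau→2  [2 out]
  1: tau→3  [1 out]
  2: a→0  a→5  tau→0  tau→2  [4 out]
  3: b→1  tau→0  tau→2  [3 out]
  4: tau→3  [1 out]
  5: a→4  [1 out]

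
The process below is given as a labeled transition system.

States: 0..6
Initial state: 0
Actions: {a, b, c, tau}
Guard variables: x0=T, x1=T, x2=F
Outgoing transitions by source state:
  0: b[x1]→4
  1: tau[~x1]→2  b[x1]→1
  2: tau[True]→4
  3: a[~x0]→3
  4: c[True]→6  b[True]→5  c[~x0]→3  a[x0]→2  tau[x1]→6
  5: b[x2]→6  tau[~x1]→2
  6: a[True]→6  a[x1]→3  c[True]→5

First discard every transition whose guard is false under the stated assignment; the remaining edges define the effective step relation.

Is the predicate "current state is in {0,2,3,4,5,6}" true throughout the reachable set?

Allowed set {0,2,3,4,5,6}
Reach set: {0,2,3,4,5,6}
  0: ✓
  2: ✓
  3: ✓
  4: ✓
  5: ✓
  6: ✓

Answer: INVARIANT HOLDS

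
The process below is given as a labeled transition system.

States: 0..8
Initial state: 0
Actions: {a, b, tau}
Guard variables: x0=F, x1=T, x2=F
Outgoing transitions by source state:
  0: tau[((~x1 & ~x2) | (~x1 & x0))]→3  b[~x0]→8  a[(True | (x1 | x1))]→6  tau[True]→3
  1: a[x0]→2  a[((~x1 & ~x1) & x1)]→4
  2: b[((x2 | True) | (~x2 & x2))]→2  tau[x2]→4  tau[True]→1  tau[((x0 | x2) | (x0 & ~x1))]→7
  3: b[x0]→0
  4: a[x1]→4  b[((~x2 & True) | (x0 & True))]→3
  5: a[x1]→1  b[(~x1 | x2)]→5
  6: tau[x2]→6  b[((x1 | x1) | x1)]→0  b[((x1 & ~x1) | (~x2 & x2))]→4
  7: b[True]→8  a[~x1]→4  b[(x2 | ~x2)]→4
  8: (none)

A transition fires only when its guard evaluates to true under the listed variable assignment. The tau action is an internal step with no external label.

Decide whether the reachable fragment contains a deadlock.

Answer: DEADLOCK at state 3

Trace:
R = {0,3,6,8}
  0: a→6  b→8  tau→3  [3 out]
  3: ∅  [deadlock]
  6: b→0  [1 out]
  8: ∅  [deadlock]
witness 3: tau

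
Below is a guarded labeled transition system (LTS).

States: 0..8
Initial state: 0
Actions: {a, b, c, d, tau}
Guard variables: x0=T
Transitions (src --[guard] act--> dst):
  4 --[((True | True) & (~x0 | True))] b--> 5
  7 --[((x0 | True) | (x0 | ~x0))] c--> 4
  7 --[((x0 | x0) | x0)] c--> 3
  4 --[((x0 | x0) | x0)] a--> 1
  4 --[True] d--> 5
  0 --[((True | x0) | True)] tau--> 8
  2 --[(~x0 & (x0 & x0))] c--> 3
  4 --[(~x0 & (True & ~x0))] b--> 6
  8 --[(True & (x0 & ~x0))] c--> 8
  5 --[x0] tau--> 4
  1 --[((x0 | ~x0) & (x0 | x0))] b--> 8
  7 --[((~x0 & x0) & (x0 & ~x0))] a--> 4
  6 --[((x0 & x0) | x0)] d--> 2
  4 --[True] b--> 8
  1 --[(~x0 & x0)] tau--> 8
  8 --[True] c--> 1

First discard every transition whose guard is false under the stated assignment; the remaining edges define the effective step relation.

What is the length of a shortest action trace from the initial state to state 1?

Answer: 2

Trace:
BFS to 1:
  L0 = {0}
  L1 = {8}
  L2 = {1}
depth(1)=2, e.g. tau·c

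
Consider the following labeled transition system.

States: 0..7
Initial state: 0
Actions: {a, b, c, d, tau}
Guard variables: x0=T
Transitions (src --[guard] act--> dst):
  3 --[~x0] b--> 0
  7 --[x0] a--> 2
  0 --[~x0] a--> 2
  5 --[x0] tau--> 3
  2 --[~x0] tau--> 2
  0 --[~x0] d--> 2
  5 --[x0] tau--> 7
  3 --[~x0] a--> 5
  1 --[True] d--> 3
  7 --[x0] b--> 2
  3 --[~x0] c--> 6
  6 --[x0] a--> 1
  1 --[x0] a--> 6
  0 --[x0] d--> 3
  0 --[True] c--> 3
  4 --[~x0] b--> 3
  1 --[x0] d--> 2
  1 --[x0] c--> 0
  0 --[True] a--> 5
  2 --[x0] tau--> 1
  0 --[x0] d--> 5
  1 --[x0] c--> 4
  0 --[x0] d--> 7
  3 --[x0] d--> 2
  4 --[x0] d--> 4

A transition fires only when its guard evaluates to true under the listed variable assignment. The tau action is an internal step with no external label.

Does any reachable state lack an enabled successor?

Answer: DEADLOCK-FREE

Working:
R = {0,1,2,3,4,5,6,7}
  0: a→5  c→3  d→3  d→5  d→7  [5 out]
  1: a→6  c→0  c→4  d→2  d→3  [5 out]
  2: tau→1  [1 out]
  3: d→2  [1 out]
  4: d→4  [1 out]
  5: tau→3  tau→7  [2 out]
  6: a→1  [1 out]
  7: a→2  b→2  [2 out]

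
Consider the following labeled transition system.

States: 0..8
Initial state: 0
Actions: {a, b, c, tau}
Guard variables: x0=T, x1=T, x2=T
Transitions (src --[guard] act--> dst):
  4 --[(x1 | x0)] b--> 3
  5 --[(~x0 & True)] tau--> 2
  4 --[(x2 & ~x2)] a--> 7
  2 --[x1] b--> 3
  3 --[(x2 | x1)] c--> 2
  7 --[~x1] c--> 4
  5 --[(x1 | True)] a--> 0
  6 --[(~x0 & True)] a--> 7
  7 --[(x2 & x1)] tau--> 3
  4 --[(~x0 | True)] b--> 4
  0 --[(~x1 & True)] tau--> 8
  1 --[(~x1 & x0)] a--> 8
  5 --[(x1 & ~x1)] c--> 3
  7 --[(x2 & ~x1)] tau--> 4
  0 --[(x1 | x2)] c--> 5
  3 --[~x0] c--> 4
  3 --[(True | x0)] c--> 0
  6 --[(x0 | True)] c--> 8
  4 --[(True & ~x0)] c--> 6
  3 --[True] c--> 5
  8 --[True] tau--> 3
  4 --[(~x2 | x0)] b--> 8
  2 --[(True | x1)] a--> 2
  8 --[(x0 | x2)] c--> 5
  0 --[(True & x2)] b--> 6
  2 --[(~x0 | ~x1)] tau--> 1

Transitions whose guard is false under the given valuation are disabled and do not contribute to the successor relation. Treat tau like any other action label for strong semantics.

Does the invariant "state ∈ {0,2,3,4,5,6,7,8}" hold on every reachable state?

Inv-set: {0,2,3,4,5,6,7,8}
Reach set: {0,2,3,5,6,8}
  0: ✓
  2: ✓
  3: ✓
  5: ✓
  6: ✓
  8: ✓

Answer: INVARIANT HOLDS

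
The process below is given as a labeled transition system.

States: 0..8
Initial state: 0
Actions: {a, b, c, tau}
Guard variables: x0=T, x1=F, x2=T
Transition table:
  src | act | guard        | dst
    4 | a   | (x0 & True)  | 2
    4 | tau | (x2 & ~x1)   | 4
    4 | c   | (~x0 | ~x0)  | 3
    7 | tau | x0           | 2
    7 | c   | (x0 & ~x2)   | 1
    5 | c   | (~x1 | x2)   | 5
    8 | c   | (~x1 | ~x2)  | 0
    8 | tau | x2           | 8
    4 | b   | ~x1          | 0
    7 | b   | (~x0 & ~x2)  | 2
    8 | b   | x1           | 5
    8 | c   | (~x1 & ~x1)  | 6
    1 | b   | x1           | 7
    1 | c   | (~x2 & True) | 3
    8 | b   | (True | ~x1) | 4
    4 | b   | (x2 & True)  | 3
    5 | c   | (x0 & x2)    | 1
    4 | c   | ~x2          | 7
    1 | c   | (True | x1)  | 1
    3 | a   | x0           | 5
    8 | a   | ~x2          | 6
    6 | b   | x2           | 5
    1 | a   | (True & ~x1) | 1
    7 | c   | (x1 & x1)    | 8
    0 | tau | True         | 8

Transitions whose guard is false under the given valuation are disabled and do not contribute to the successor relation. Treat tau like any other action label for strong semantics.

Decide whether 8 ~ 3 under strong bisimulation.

Bisimulation quotient by refinement:
  round 0: {{0,1,2,3,4,5,6,7,8}}
  round 1: {{0,7},{1},{2},{3},{4},{5},{6},{8}}
  round 2: {{0},{1},{2},{3},{4},{5},{6},{7},{8}}
Fixed point at round 3; 9 class(es).
8∈{8}, 3∈{3}

Answer: NOT BISIMILAR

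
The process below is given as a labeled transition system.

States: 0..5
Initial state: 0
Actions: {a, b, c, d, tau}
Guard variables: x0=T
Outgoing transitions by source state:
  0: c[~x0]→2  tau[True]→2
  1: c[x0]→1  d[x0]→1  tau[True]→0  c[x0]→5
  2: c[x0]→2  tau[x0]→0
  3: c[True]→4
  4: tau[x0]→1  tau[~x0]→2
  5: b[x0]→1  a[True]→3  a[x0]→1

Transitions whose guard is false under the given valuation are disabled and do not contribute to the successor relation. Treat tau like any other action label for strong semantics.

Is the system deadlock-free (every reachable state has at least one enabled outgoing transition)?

Reachable = {0,2}
  0: tau→2  [1 out]
  2: c→2  tau→0  [2 out]

Answer: DEADLOCK-FREE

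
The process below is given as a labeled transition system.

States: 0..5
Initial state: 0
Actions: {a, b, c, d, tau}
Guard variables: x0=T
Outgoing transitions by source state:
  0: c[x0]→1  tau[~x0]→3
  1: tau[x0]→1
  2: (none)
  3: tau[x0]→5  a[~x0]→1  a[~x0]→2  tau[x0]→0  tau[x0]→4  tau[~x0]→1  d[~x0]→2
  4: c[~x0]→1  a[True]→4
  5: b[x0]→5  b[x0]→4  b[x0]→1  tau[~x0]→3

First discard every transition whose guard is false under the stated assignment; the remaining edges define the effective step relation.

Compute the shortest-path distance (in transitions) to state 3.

Answer: UNREACHABLE

Trace:
Layered search for 3:
  depth 0: {0}
  depth 1: {1}
3 never appears.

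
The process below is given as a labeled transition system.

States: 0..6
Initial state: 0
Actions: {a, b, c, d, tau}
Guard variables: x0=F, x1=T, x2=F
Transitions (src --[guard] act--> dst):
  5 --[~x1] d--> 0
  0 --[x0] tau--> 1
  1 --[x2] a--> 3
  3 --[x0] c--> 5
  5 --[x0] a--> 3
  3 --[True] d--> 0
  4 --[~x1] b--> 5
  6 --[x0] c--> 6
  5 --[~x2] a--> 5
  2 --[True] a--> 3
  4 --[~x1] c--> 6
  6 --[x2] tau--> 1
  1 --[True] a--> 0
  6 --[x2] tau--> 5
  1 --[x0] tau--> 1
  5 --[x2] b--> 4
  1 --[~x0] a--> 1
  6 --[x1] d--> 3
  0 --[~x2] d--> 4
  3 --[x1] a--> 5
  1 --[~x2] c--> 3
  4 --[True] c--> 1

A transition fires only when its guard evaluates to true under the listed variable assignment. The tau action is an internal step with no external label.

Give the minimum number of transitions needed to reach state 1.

Answer: 2

Working:
Breadth-first toward 1:
  depth 0: {0}
  depth 1: {4}
  depth 2: {1}
depth(1)=2, e.g. d·c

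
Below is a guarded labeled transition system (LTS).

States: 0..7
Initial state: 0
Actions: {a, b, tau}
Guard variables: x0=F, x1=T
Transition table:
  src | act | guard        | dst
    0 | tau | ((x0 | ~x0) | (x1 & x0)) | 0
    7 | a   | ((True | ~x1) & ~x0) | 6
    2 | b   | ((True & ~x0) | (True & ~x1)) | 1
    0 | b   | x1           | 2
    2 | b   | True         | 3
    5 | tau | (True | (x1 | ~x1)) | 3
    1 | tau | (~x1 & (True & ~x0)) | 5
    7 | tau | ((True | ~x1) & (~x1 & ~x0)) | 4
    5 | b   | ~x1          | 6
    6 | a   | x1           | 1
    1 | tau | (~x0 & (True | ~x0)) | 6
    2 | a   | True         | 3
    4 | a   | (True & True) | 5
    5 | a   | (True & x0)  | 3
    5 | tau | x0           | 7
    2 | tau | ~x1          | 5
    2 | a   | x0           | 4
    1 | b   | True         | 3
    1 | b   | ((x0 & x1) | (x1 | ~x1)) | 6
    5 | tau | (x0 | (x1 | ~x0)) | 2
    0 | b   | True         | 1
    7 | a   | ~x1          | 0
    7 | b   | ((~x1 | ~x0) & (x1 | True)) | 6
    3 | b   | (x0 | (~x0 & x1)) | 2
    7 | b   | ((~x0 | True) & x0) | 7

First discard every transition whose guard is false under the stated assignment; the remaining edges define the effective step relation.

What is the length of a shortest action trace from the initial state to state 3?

Layered search for 3:
  L0 = {0}
  L1 = {1,2}
  L2 = {3,6}
3 enters at depth 2; path b·b

Answer: 2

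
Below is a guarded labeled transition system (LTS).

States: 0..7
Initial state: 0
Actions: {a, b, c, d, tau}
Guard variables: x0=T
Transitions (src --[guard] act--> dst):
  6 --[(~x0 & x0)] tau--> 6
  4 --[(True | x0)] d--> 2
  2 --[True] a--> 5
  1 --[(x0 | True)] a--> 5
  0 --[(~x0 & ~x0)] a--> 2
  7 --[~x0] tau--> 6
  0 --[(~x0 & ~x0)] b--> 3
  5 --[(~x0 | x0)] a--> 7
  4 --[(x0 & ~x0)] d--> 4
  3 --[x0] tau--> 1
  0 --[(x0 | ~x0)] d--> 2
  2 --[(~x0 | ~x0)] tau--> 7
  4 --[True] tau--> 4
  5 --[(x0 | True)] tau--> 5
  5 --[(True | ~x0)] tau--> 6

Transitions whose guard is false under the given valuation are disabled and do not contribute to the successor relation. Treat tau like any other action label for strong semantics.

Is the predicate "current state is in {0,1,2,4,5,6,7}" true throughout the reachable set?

Answer: INVARIANT HOLDS

Working:
Safe = {0,1,2,4,5,6,7}
Reachable = {0,2,5,6,7}
  0: ✓
  2: ✓
  5: ✓
  6: ✓
  7: ✓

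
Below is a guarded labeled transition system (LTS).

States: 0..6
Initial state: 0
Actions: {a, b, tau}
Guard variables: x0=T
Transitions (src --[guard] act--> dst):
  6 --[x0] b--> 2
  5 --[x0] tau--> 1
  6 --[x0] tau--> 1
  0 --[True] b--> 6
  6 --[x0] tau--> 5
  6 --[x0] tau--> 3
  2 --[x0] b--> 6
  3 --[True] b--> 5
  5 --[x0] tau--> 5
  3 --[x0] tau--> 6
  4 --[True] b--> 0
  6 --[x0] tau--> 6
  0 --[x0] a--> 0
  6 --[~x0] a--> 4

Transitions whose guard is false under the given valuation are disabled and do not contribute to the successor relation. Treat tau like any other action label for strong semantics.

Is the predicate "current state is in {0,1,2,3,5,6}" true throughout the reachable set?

Safe = {0,1,2,3,5,6}
Reach set: {0,1,2,3,5,6}
  0: safe
  1: safe
  2: safe
  3: safe
  5: safe
  6: safe

Answer: INVARIANT HOLDS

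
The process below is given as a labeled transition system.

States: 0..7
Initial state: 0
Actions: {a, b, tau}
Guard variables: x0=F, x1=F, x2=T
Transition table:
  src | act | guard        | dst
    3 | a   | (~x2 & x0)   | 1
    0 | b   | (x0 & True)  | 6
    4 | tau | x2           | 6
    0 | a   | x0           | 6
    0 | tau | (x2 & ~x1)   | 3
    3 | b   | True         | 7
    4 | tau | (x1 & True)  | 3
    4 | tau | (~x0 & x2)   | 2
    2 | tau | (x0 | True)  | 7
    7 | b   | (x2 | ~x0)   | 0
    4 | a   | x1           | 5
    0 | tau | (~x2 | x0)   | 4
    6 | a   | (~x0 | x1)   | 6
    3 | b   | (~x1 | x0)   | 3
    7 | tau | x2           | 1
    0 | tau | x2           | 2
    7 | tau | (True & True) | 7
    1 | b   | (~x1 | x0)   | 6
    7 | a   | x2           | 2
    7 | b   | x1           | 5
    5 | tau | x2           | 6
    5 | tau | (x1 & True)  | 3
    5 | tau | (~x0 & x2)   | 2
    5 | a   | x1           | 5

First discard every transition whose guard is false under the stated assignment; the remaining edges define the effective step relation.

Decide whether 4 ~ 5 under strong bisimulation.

Bisimulation quotient by refinement:
  π0 = {{0,1,2,3,4,5,6,7}}
  π1 = {{0,2,4,5},{1,3},{6},{7}}
  π2 = {{0},{1},{2},{3},{4,5},{6},{7}}
stable after 3 split(s): 7 block(s)
4∈{4,5}, 5∈{4,5}

Answer: BISIMILAR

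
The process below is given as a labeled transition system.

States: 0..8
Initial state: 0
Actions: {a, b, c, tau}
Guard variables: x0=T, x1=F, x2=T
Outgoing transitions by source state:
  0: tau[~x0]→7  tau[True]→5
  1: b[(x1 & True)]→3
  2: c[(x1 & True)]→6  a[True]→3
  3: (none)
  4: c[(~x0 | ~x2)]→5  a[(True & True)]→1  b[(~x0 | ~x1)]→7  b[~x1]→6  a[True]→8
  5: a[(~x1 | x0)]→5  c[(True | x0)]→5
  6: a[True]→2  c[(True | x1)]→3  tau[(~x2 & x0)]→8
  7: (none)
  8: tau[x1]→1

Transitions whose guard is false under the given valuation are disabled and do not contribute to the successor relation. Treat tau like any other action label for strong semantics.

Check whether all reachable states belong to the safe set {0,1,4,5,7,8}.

Safe = {0,1,4,5,7,8}
Reach set: {0,5}
  0: ok
  5: ok

Answer: INVARIANT HOLDS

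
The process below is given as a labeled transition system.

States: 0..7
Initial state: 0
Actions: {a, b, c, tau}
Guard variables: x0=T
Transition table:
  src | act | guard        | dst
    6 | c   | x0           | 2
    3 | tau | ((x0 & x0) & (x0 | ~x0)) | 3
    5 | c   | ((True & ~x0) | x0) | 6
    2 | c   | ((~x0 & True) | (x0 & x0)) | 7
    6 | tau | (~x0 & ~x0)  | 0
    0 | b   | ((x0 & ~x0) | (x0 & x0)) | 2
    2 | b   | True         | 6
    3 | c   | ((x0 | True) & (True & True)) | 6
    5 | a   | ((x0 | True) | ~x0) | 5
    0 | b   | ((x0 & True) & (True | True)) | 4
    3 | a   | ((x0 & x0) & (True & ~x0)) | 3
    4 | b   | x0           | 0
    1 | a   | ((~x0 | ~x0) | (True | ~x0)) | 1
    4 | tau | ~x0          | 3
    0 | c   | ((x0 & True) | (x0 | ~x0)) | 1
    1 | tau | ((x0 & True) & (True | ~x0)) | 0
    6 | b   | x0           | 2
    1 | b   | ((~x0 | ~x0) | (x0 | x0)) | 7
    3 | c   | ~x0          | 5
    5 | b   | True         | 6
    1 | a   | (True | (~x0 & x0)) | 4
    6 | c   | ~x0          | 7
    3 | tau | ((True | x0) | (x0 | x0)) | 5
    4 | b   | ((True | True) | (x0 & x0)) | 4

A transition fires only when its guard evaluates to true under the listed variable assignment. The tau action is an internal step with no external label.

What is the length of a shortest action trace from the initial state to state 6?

BFS to 6:
  depth 0: {0}
  depth 1: {1,2,4}
  depth 2: {6,7}
depth(6)=2, e.g. b·b

Answer: 2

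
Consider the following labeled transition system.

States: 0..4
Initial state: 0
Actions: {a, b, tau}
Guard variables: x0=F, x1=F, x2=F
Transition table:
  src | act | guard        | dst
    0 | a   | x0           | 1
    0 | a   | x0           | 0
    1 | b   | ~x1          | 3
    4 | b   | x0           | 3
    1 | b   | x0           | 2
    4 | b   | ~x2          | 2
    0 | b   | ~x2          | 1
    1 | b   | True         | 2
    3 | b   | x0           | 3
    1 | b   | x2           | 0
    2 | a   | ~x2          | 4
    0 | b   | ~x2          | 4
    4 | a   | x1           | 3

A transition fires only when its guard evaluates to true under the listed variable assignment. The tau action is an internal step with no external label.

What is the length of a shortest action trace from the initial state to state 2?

Answer: 2

Analysis:
Breadth-first toward 2:
  L0 = {0}
  L1 = {1,4}
  L2 = {2,3}
2 enters at depth 2; path b·b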